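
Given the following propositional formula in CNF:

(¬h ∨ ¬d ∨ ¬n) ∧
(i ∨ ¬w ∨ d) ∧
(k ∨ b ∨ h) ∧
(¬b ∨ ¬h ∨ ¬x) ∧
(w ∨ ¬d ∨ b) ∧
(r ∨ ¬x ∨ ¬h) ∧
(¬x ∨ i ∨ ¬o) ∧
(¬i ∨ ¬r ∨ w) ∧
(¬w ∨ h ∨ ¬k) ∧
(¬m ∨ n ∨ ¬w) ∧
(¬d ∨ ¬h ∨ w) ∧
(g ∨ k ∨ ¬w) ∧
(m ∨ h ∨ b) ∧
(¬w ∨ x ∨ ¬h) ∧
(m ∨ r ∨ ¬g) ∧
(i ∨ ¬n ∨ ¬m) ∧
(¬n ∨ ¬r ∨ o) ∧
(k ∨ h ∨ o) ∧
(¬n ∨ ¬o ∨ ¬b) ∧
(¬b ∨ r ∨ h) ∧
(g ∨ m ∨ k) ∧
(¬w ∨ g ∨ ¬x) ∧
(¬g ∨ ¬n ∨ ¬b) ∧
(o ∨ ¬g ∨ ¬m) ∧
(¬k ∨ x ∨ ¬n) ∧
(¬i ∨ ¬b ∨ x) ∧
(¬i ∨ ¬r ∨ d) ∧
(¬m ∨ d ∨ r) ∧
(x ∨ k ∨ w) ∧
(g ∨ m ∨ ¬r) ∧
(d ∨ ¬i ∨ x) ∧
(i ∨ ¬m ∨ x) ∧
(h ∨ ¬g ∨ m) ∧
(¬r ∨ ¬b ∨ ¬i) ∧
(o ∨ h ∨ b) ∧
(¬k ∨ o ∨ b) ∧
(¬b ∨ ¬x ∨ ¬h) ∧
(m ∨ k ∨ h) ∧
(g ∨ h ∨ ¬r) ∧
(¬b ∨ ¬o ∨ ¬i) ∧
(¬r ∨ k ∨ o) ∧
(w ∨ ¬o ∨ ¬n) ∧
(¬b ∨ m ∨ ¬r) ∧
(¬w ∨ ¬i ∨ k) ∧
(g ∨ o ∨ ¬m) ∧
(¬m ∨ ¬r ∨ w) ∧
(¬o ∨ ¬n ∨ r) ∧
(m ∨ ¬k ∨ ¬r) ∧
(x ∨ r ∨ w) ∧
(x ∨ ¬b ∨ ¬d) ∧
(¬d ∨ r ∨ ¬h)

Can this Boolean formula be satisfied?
No

No, the formula is not satisfiable.

No assignment of truth values to the variables can make all 51 clauses true simultaneously.

The formula is UNSAT (unsatisfiable).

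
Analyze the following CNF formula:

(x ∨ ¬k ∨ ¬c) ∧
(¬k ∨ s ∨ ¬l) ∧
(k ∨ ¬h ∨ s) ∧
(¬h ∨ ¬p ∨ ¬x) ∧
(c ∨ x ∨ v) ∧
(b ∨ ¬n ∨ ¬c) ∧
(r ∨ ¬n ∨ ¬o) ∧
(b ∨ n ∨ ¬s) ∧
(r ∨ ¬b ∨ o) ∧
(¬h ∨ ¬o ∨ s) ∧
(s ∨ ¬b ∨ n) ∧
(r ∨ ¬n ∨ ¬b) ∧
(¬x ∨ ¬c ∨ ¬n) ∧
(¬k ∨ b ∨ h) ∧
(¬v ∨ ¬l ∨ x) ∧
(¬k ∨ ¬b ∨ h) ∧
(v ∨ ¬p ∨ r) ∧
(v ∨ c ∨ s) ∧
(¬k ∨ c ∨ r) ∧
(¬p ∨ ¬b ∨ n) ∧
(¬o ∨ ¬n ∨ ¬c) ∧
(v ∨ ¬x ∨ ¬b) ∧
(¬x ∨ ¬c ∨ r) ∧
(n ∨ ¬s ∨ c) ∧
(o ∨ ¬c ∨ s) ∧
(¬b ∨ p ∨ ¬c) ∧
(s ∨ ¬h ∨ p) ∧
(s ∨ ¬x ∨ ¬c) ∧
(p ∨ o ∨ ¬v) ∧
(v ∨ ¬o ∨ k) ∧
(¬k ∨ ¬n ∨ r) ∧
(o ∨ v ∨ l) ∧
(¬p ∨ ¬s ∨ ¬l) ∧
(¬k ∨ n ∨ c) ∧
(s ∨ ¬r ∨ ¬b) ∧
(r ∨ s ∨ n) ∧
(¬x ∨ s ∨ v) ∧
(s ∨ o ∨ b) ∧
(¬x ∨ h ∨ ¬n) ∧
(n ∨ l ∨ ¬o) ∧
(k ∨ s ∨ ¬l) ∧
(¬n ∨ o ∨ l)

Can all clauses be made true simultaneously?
Yes

Yes, the formula is satisfiable.

One satisfying assignment is: n=True, r=True, l=True, p=False, h=True, x=True, b=True, v=True, k=False, o=True, s=True, c=False

Verification: With this assignment, all 42 clauses evaluate to true.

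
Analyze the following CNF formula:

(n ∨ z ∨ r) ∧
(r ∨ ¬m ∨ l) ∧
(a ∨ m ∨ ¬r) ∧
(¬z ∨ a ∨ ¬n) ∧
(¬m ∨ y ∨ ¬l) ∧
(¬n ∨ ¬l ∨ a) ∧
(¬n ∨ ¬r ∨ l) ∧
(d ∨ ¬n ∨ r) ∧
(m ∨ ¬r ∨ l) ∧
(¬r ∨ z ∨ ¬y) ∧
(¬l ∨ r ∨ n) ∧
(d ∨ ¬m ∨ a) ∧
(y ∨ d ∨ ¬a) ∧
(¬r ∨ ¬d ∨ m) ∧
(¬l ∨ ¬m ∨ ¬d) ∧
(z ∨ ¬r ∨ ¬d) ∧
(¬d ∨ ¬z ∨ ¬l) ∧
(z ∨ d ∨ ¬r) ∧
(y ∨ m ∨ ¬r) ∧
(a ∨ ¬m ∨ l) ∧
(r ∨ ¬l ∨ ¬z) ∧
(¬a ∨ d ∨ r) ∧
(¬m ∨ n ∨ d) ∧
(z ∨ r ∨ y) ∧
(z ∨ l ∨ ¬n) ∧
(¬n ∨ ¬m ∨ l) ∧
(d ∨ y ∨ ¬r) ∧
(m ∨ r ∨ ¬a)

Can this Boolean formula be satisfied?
Yes

Yes, the formula is satisfiable.

One satisfying assignment is: l=False, a=False, n=False, r=False, z=True, y=False, m=False, d=False

Verification: With this assignment, all 28 clauses evaluate to true.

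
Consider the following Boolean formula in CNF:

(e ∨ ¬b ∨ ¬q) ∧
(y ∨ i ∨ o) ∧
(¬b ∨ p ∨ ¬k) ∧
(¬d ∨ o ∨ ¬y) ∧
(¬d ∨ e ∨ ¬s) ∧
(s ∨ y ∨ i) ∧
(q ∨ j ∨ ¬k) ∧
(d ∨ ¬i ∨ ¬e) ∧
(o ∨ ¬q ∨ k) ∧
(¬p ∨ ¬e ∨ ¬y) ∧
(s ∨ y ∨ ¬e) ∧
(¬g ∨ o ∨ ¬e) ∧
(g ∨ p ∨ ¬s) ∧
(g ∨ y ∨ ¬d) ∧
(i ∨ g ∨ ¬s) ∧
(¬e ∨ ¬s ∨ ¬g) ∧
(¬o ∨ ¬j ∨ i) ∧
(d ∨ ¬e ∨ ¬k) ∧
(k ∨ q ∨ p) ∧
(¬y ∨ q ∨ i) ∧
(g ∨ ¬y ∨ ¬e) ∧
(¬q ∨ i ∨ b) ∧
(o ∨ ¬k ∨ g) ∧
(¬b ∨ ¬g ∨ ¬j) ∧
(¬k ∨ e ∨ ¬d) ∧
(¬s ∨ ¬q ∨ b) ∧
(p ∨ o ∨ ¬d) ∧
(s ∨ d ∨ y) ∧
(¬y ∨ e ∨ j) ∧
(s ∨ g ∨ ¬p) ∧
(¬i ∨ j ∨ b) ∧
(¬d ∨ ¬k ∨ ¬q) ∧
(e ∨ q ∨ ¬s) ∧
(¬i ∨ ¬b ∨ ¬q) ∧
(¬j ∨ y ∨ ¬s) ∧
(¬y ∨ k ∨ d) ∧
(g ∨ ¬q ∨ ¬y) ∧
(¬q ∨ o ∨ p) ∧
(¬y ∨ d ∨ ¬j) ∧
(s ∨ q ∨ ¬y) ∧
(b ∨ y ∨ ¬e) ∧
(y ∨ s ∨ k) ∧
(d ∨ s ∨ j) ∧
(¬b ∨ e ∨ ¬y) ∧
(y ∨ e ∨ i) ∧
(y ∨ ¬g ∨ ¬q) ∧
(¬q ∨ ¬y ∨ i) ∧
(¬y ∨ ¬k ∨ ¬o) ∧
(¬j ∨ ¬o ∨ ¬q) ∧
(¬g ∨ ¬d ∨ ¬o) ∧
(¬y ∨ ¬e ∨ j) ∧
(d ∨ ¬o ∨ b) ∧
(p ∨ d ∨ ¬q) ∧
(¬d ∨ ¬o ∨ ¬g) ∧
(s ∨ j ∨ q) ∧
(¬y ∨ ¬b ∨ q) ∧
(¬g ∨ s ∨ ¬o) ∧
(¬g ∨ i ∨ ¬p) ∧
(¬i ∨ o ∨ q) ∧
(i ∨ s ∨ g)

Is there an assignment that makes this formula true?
No

No, the formula is not satisfiable.

No assignment of truth values to the variables can make all 60 clauses true simultaneously.

The formula is UNSAT (unsatisfiable).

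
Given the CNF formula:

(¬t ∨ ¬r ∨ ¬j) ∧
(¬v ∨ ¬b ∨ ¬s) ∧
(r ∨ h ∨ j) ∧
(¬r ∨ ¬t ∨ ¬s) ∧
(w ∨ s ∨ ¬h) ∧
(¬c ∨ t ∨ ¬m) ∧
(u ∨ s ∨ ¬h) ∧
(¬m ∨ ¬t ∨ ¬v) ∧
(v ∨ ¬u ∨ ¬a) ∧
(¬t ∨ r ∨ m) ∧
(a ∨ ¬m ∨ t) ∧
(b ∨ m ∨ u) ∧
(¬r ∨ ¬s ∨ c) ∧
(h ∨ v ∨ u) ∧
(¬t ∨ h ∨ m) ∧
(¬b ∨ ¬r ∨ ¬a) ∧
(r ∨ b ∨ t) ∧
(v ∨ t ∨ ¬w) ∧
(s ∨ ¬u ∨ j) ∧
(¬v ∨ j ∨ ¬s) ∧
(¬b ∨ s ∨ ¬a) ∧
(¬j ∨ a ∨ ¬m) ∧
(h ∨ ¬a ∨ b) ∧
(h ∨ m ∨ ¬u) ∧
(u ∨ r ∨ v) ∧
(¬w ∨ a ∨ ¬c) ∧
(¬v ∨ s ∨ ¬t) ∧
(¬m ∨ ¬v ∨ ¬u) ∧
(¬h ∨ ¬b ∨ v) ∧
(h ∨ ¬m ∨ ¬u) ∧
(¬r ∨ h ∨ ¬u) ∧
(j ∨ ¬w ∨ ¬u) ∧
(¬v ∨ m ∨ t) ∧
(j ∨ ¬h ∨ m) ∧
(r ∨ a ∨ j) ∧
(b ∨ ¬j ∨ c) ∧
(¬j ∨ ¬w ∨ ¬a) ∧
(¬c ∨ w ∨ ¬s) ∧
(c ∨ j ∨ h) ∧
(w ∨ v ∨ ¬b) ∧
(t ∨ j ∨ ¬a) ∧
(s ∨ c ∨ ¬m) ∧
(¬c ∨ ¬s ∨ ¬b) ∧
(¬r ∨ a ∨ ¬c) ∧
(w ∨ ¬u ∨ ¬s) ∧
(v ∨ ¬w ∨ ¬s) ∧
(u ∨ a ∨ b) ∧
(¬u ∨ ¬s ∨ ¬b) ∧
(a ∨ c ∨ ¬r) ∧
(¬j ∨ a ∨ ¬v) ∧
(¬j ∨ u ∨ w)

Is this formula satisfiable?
No

No, the formula is not satisfiable.

No assignment of truth values to the variables can make all 51 clauses true simultaneously.

The formula is UNSAT (unsatisfiable).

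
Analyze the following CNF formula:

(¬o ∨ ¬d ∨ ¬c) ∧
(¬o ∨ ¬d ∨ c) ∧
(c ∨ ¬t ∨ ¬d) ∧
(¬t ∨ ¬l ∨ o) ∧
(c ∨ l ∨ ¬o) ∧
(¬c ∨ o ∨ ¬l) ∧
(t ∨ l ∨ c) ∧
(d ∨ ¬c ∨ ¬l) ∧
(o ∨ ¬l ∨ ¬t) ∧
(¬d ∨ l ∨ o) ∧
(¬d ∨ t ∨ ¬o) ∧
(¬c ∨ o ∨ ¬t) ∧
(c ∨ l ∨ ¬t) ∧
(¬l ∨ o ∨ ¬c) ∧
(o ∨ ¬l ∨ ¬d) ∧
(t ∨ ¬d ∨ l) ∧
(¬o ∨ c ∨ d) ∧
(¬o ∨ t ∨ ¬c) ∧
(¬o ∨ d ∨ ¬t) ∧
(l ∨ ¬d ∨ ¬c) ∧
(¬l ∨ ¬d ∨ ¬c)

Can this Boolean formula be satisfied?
Yes

Yes, the formula is satisfiable.

One satisfying assignment is: o=False, c=False, t=False, d=False, l=True

Verification: With this assignment, all 21 clauses evaluate to true.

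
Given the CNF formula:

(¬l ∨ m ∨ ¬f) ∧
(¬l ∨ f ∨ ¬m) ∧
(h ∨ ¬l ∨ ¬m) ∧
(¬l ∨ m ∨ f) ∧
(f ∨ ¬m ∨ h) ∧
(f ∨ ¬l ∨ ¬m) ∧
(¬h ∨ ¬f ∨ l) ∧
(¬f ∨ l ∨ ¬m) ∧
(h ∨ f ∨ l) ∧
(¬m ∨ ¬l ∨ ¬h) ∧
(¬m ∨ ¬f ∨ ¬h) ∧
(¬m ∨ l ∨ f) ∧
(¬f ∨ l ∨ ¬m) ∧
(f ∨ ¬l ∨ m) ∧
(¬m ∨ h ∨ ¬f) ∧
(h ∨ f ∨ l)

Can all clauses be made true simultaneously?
Yes

Yes, the formula is satisfiable.

One satisfying assignment is: h=False, m=False, f=True, l=False

Verification: With this assignment, all 16 clauses evaluate to true.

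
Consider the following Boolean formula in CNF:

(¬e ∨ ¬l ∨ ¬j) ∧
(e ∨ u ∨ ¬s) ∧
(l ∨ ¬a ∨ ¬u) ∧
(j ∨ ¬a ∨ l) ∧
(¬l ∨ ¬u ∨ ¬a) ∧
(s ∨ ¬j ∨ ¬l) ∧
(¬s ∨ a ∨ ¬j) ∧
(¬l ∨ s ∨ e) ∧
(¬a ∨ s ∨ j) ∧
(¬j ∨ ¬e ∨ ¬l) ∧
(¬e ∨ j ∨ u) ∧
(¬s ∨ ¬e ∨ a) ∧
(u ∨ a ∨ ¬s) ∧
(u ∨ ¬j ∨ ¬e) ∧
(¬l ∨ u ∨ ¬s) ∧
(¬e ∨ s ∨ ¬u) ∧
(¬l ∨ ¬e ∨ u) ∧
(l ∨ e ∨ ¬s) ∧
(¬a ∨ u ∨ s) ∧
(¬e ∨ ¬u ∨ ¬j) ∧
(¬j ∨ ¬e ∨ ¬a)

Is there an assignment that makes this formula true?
Yes

Yes, the formula is satisfiable.

One satisfying assignment is: s=False, j=False, e=False, a=False, u=False, l=False

Verification: With this assignment, all 21 clauses evaluate to true.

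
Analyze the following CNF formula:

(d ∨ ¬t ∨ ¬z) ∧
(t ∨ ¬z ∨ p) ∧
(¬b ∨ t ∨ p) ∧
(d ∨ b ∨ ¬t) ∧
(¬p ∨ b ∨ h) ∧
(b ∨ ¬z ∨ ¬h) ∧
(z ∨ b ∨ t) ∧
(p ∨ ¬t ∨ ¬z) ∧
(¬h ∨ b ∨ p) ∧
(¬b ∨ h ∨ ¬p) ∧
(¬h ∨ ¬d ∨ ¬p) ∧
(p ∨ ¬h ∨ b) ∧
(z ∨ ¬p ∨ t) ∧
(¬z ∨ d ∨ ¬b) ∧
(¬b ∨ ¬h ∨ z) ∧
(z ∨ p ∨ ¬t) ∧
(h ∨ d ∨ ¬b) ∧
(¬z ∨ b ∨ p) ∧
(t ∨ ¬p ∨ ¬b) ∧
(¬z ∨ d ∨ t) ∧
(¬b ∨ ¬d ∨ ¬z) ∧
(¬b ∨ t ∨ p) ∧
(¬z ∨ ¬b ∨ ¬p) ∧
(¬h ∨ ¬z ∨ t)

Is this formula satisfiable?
No

No, the formula is not satisfiable.

No assignment of truth values to the variables can make all 24 clauses true simultaneously.

The formula is UNSAT (unsatisfiable).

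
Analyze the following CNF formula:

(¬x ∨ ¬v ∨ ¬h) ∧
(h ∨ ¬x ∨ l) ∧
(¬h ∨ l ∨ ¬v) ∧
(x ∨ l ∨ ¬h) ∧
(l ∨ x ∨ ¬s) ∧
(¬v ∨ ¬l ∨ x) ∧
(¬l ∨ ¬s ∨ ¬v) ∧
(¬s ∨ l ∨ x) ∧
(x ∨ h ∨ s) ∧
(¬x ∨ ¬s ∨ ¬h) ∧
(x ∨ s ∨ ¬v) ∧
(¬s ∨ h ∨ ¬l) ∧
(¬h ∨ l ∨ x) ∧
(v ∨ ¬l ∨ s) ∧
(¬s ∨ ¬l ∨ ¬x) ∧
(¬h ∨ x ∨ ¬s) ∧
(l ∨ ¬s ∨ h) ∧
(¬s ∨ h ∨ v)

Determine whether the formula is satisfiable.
Yes

Yes, the formula is satisfiable.

One satisfying assignment is: l=True, h=False, s=False, v=True, x=True

Verification: With this assignment, all 18 clauses evaluate to true.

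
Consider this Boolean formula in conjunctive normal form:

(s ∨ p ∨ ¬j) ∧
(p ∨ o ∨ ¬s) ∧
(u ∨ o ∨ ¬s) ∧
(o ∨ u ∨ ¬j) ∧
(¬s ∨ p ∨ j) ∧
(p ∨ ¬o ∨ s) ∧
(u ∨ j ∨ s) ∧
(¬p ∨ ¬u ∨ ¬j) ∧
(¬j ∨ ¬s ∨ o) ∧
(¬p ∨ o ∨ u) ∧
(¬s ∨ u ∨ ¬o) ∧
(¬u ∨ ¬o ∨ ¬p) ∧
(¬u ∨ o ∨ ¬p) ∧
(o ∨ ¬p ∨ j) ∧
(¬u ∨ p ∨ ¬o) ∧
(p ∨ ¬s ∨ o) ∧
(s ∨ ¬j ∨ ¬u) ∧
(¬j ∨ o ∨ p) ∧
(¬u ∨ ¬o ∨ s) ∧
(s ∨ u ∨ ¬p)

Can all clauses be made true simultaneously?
Yes

Yes, the formula is satisfiable.

One satisfying assignment is: o=False, s=False, p=False, j=False, u=True

Verification: With this assignment, all 20 clauses evaluate to true.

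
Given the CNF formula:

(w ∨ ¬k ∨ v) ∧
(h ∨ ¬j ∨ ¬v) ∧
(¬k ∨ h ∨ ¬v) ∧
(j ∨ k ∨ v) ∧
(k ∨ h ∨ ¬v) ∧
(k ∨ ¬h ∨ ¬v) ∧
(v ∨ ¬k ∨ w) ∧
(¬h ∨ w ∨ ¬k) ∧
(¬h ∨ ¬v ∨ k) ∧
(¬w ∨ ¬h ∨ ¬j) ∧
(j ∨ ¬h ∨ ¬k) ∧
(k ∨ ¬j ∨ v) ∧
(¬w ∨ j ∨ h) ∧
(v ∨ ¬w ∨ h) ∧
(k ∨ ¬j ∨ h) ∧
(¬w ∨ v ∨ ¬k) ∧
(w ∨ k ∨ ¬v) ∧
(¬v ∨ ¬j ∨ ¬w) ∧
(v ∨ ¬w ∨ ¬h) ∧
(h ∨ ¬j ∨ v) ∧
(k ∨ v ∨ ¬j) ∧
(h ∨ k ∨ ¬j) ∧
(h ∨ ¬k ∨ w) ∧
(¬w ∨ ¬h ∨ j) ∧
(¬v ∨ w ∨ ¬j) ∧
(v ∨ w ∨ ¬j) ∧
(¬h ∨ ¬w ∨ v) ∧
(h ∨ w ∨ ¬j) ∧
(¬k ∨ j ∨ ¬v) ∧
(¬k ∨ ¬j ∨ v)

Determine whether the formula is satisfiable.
No

No, the formula is not satisfiable.

No assignment of truth values to the variables can make all 30 clauses true simultaneously.

The formula is UNSAT (unsatisfiable).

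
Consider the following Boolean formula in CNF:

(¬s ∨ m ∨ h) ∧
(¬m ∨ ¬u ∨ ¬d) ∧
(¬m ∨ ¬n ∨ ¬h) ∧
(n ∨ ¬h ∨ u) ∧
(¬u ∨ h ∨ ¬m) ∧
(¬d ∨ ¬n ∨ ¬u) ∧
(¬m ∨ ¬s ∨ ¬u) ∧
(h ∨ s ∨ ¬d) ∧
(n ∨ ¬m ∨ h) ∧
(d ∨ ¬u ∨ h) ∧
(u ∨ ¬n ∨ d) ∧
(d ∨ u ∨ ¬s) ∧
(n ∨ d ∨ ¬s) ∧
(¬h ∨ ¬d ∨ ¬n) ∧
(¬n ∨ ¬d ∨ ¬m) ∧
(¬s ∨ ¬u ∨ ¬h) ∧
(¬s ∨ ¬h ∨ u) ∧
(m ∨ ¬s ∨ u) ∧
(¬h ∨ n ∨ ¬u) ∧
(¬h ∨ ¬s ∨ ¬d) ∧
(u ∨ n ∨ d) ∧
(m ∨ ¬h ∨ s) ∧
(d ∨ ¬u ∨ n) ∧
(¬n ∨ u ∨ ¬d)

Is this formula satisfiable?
No

No, the formula is not satisfiable.

No assignment of truth values to the variables can make all 24 clauses true simultaneously.

The formula is UNSAT (unsatisfiable).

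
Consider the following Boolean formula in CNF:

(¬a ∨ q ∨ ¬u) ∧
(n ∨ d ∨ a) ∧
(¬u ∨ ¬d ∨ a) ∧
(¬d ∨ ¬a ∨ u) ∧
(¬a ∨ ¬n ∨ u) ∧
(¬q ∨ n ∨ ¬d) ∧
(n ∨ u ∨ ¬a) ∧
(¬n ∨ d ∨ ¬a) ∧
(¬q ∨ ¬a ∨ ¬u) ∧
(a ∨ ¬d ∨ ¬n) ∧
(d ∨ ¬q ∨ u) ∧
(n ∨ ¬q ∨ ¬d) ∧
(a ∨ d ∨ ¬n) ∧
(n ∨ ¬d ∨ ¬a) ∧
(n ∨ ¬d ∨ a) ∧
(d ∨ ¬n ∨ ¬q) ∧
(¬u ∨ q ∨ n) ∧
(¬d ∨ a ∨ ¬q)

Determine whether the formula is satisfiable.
No

No, the formula is not satisfiable.

No assignment of truth values to the variables can make all 18 clauses true simultaneously.

The formula is UNSAT (unsatisfiable).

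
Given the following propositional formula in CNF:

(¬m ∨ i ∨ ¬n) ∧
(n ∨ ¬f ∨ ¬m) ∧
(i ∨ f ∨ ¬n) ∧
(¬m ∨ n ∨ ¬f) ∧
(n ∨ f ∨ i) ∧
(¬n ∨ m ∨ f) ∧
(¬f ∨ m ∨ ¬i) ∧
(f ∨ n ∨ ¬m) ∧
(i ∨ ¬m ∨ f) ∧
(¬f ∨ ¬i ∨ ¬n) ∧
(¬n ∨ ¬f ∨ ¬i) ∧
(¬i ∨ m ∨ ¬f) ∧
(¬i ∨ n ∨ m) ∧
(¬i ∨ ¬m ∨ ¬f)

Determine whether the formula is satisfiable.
Yes

Yes, the formula is satisfiable.

One satisfying assignment is: f=False, n=True, i=True, m=True

Verification: With this assignment, all 14 clauses evaluate to true.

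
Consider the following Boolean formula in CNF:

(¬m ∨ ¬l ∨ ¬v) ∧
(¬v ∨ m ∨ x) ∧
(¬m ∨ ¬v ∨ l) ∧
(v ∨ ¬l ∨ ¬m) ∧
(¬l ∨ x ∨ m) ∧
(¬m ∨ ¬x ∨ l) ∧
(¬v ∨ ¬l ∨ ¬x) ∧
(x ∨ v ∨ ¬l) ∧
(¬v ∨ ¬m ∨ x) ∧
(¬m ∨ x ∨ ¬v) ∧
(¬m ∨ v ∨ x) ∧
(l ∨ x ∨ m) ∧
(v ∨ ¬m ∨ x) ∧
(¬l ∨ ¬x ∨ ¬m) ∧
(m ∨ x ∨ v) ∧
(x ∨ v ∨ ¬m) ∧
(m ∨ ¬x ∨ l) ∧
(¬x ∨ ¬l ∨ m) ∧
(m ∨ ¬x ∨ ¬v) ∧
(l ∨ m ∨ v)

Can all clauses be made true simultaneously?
No

No, the formula is not satisfiable.

No assignment of truth values to the variables can make all 20 clauses true simultaneously.

The formula is UNSAT (unsatisfiable).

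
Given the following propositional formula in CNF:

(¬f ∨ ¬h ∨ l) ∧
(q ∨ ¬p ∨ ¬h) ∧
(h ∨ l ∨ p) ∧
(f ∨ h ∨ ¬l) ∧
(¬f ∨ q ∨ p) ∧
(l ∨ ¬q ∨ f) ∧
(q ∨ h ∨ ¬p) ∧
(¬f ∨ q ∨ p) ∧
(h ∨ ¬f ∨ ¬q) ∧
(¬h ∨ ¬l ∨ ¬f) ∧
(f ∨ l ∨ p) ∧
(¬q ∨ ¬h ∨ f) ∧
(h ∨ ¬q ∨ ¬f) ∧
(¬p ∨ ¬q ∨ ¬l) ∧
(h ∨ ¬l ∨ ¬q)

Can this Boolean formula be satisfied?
Yes

Yes, the formula is satisfiable.

One satisfying assignment is: p=False, l=True, f=False, q=False, h=True

Verification: With this assignment, all 15 clauses evaluate to true.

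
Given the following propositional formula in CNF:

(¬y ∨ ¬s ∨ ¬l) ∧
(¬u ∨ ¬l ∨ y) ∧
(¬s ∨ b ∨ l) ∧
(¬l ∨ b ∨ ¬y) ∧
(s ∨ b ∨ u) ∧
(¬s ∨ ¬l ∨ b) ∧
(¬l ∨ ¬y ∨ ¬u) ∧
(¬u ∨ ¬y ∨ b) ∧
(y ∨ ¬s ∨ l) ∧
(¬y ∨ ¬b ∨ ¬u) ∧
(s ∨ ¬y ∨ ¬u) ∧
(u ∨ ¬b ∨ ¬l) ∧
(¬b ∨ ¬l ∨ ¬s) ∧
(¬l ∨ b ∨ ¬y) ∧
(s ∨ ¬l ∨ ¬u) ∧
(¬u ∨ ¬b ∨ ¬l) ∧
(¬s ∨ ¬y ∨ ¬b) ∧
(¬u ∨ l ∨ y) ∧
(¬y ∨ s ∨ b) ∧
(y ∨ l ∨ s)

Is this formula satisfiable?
Yes

Yes, the formula is satisfiable.

One satisfying assignment is: b=True, s=False, l=False, u=False, y=True

Verification: With this assignment, all 20 clauses evaluate to true.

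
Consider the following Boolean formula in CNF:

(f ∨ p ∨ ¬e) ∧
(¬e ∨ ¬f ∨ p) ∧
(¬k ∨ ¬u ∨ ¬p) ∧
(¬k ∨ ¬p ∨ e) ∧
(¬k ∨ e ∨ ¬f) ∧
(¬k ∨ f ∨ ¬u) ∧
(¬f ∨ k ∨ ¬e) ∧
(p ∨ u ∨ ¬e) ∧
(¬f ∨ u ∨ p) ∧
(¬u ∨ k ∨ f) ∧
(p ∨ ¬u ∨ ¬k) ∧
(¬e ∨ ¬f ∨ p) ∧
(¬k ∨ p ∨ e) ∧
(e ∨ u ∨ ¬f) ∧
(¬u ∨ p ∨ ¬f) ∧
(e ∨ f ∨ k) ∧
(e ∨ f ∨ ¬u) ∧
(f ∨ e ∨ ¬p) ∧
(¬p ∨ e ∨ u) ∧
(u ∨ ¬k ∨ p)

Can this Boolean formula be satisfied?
Yes

Yes, the formula is satisfiable.

One satisfying assignment is: u=True, f=True, k=False, e=False, p=True

Verification: With this assignment, all 20 clauses evaluate to true.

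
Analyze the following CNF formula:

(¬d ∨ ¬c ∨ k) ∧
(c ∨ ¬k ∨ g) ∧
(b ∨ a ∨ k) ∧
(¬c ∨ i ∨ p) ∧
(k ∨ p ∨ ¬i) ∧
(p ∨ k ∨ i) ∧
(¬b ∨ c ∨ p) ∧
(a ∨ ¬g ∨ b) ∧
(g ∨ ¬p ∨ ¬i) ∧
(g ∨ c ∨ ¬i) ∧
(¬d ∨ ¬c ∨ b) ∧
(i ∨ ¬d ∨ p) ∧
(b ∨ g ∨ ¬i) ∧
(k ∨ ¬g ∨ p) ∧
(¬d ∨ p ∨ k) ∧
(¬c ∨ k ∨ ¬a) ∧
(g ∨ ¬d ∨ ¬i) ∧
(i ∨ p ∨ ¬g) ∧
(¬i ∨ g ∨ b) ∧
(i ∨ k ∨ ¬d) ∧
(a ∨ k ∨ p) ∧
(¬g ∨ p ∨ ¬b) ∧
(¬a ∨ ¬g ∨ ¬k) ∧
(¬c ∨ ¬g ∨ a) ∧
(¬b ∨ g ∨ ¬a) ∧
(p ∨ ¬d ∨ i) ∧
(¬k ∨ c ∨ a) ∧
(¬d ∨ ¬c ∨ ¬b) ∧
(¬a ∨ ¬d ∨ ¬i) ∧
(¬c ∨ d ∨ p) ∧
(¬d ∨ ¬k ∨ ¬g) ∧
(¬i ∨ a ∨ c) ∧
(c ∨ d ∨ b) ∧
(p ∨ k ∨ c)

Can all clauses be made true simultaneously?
Yes

Yes, the formula is satisfiable.

One satisfying assignment is: d=False, b=False, g=False, p=True, i=False, c=True, k=True, a=False

Verification: With this assignment, all 34 clauses evaluate to true.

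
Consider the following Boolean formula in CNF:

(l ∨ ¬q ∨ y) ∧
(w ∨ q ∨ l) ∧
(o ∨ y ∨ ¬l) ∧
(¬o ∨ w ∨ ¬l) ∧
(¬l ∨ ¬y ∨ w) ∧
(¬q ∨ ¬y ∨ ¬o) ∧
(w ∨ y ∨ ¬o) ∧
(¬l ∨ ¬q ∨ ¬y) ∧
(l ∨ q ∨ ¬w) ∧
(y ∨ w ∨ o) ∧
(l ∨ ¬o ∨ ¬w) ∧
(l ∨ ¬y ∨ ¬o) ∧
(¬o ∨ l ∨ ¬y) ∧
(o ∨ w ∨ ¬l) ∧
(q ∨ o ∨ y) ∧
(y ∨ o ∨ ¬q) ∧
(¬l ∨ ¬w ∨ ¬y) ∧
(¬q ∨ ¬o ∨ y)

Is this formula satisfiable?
Yes

Yes, the formula is satisfiable.

One satisfying assignment is: w=True, y=False, l=True, q=False, o=True

Verification: With this assignment, all 18 clauses evaluate to true.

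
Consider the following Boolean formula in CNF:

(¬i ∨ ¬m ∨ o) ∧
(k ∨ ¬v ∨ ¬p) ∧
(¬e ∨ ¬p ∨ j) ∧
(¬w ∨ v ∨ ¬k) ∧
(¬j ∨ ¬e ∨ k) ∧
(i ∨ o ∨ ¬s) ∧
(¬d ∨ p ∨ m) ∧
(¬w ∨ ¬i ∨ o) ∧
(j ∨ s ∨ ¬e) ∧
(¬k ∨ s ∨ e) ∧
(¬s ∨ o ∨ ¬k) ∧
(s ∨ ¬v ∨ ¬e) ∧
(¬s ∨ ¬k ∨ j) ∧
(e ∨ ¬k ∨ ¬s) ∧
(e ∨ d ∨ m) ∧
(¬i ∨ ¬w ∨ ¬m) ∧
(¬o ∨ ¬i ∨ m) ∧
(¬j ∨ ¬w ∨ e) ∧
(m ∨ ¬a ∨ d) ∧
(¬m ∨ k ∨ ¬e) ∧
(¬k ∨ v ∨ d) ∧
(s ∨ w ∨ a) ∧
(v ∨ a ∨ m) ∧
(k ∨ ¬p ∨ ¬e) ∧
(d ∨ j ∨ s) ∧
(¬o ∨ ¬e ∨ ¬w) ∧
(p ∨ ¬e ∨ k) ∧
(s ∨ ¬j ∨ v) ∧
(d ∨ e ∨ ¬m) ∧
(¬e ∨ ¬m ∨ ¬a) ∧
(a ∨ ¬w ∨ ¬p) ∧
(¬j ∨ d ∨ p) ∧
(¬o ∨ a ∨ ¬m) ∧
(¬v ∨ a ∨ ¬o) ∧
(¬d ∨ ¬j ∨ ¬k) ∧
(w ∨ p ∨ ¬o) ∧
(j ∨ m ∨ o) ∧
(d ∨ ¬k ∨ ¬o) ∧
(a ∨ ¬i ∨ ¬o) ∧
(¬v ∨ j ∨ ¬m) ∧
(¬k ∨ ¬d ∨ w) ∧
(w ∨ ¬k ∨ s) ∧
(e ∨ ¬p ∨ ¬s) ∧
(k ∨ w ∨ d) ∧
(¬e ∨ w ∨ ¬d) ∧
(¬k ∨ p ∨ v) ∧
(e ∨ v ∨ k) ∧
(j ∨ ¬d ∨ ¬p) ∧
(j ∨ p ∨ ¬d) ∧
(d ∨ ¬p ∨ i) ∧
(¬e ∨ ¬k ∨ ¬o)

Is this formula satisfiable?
Yes

Yes, the formula is satisfiable.

One satisfying assignment is: o=False, d=True, p=False, v=True, k=False, m=True, w=False, e=False, j=True, a=True, i=False, s=False

Verification: With this assignment, all 51 clauses evaluate to true.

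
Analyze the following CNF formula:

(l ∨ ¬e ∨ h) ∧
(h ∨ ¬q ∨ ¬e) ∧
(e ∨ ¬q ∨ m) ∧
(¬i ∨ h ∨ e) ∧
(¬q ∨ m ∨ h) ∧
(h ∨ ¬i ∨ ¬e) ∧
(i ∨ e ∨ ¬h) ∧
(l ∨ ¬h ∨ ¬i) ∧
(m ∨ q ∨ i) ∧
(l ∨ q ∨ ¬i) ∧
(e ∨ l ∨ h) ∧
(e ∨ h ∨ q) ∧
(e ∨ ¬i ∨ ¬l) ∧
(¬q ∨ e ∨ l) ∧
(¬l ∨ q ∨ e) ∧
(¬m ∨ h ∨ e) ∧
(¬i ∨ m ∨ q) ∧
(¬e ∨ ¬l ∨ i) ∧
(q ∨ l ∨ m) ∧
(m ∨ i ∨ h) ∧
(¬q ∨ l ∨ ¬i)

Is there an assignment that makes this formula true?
Yes

Yes, the formula is satisfiable.

One satisfying assignment is: h=True, q=True, e=True, m=False, i=False, l=False

Verification: With this assignment, all 21 clauses evaluate to true.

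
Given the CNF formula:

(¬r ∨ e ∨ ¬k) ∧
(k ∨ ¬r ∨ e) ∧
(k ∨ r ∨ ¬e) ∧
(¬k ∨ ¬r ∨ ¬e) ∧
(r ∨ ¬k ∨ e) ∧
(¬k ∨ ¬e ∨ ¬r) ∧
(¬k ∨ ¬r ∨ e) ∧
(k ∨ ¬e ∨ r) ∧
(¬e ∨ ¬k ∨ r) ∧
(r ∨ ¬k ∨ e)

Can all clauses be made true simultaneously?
Yes

Yes, the formula is satisfiable.

One satisfying assignment is: k=False, r=False, e=False

Verification: With this assignment, all 10 clauses evaluate to true.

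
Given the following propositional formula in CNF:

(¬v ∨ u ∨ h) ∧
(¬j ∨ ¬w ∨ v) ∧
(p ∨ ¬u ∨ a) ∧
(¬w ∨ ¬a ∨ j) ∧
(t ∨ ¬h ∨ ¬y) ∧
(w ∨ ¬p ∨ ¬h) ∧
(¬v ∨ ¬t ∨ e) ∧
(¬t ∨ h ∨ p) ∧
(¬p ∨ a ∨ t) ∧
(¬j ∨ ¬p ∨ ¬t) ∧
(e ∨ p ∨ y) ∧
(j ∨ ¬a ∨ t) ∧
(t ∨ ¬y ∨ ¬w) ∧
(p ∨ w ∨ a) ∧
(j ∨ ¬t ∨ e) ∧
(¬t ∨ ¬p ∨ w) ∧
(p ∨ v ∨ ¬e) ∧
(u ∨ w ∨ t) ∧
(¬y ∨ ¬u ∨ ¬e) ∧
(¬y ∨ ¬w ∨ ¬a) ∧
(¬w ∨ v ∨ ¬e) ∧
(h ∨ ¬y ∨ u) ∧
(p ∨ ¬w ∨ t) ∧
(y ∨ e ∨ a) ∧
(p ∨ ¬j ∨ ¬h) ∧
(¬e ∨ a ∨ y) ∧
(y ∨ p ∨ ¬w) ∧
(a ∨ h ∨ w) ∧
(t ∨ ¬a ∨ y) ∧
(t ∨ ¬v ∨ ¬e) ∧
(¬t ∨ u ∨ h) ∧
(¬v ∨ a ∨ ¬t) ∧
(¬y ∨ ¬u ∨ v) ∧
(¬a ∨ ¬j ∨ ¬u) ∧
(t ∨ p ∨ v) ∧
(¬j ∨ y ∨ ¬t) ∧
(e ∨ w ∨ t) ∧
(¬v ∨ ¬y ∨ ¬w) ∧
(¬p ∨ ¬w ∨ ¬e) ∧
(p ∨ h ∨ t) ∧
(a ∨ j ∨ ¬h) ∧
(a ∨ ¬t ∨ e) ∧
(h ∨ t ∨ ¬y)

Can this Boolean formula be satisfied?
Yes

Yes, the formula is satisfiable.

One satisfying assignment is: w=False, j=False, y=False, a=True, v=True, t=True, u=False, e=True, h=True, p=False

Verification: With this assignment, all 43 clauses evaluate to true.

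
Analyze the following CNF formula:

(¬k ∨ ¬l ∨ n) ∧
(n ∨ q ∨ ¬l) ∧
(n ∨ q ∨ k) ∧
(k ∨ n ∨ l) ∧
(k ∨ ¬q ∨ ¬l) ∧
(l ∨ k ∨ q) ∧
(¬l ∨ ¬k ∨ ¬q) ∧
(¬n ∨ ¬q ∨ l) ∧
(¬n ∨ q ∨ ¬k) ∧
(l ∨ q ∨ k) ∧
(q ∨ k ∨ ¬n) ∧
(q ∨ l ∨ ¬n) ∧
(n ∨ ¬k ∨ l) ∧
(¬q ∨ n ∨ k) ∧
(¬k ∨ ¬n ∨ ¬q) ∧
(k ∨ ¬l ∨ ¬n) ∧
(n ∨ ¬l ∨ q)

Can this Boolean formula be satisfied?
No

No, the formula is not satisfiable.

No assignment of truth values to the variables can make all 17 clauses true simultaneously.

The formula is UNSAT (unsatisfiable).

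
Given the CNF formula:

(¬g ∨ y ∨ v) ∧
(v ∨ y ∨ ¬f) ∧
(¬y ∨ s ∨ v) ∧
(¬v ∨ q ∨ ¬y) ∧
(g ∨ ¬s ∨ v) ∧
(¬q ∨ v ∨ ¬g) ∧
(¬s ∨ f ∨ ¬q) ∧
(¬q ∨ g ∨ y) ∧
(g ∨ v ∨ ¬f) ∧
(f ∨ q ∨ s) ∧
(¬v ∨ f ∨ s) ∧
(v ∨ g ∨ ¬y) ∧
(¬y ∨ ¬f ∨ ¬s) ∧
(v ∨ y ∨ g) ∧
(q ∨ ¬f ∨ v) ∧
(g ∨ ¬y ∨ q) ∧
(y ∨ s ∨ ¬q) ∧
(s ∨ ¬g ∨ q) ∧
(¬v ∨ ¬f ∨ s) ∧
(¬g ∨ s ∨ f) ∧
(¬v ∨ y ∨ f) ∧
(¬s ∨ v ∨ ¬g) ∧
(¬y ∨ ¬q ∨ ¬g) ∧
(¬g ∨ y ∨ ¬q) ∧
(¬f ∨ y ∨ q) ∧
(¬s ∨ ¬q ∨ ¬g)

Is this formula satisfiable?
No

No, the formula is not satisfiable.

No assignment of truth values to the variables can make all 26 clauses true simultaneously.

The formula is UNSAT (unsatisfiable).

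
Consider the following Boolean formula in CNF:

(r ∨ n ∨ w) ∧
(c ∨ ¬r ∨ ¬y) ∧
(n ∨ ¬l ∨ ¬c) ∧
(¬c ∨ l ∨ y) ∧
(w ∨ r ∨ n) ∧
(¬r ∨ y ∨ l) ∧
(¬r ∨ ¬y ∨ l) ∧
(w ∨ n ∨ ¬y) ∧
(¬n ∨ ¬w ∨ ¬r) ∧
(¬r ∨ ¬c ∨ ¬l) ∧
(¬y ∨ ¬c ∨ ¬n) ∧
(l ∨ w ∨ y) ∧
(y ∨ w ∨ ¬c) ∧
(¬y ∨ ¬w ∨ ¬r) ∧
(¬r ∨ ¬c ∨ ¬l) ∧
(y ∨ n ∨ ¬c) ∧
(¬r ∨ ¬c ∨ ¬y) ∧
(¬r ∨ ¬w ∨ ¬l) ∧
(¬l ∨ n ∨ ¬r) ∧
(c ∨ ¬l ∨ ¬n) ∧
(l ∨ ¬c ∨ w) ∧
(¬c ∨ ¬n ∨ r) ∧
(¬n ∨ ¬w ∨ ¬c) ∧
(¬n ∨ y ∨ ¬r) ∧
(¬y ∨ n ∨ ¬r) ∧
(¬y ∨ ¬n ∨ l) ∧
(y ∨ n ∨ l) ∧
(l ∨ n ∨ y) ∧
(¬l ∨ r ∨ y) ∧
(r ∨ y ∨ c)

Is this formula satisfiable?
Yes

Yes, the formula is satisfiable.

One satisfying assignment is: n=False, y=True, l=False, c=False, w=True, r=False

Verification: With this assignment, all 30 clauses evaluate to true.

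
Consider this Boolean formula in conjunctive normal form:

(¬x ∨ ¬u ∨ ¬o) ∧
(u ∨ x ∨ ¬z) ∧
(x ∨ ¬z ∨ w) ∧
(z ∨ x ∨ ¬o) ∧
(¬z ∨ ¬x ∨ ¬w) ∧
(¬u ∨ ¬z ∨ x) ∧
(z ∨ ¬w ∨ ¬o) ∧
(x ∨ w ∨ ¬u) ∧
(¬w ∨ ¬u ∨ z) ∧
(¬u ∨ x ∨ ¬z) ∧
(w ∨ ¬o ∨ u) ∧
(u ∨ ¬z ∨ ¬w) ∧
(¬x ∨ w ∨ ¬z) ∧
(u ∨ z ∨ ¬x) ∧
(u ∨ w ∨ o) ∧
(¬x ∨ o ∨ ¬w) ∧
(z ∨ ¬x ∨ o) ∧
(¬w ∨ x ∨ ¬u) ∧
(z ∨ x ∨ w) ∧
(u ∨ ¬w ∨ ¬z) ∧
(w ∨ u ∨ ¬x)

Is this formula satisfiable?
Yes

Yes, the formula is satisfiable.

One satisfying assignment is: w=True, z=False, x=False, u=False, o=False

Verification: With this assignment, all 21 clauses evaluate to true.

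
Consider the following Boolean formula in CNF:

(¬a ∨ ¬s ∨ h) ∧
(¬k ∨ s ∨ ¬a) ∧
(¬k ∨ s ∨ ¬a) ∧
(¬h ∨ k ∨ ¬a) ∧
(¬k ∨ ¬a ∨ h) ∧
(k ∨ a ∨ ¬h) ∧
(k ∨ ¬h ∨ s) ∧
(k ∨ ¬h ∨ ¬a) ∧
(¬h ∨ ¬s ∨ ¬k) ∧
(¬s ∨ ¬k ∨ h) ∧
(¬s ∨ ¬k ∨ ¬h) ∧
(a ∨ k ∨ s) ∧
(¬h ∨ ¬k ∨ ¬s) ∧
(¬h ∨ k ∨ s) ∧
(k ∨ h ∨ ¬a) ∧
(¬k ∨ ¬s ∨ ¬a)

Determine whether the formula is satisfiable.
Yes

Yes, the formula is satisfiable.

One satisfying assignment is: s=True, h=False, k=False, a=False

Verification: With this assignment, all 16 clauses evaluate to true.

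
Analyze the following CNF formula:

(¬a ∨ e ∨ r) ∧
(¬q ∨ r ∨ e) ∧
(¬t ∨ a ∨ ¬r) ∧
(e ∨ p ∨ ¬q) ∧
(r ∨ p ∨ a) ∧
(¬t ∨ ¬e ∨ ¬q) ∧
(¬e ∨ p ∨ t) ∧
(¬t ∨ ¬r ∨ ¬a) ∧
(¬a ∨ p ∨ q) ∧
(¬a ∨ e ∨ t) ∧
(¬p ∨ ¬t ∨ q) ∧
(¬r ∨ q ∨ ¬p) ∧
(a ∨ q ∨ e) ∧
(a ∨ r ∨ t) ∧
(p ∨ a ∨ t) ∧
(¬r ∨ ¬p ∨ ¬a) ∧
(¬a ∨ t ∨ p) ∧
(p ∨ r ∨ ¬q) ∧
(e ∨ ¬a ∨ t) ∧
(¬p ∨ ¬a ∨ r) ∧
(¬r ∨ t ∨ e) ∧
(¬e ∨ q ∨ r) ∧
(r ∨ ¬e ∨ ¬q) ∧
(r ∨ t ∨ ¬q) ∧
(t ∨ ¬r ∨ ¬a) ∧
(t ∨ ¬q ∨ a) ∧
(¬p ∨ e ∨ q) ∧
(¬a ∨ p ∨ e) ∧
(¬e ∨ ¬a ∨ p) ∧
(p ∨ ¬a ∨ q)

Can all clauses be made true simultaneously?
No

No, the formula is not satisfiable.

No assignment of truth values to the variables can make all 30 clauses true simultaneously.

The formula is UNSAT (unsatisfiable).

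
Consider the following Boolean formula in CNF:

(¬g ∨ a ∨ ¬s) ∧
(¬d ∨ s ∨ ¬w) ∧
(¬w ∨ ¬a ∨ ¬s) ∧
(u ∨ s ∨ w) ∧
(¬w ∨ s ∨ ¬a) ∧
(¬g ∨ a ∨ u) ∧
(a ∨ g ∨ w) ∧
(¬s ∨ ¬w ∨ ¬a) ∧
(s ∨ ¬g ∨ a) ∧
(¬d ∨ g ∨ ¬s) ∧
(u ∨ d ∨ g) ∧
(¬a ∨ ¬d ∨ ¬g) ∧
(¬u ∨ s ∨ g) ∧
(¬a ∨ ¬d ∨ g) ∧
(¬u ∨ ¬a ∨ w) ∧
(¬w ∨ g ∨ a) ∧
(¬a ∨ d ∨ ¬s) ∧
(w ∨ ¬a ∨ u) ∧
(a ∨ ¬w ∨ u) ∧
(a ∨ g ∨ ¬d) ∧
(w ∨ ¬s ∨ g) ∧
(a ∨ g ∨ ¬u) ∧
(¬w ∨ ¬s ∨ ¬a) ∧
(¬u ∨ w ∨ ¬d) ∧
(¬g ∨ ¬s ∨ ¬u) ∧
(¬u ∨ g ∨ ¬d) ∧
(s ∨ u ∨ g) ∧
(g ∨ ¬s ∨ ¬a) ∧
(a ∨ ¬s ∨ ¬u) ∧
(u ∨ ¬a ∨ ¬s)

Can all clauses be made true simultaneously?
No

No, the formula is not satisfiable.

No assignment of truth values to the variables can make all 30 clauses true simultaneously.

The formula is UNSAT (unsatisfiable).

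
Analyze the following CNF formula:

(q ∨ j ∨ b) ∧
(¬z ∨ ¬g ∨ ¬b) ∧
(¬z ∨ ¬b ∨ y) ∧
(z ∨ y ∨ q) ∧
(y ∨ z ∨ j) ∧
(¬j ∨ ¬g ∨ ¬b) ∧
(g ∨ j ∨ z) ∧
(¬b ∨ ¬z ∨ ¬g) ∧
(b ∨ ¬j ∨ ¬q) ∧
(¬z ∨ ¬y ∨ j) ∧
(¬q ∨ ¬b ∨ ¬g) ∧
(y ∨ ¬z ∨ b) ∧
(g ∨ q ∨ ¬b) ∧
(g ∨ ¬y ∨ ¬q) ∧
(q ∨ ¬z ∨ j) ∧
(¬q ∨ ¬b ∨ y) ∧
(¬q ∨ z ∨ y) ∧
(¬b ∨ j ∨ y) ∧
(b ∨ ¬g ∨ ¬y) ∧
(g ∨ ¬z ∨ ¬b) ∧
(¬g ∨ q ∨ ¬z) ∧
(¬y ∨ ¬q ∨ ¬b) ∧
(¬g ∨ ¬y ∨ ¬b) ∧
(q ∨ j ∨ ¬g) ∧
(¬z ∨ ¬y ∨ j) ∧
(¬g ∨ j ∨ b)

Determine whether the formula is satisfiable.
Yes

Yes, the formula is satisfiable.

One satisfying assignment is: y=True, j=True, b=False, z=True, q=False, g=False

Verification: With this assignment, all 26 clauses evaluate to true.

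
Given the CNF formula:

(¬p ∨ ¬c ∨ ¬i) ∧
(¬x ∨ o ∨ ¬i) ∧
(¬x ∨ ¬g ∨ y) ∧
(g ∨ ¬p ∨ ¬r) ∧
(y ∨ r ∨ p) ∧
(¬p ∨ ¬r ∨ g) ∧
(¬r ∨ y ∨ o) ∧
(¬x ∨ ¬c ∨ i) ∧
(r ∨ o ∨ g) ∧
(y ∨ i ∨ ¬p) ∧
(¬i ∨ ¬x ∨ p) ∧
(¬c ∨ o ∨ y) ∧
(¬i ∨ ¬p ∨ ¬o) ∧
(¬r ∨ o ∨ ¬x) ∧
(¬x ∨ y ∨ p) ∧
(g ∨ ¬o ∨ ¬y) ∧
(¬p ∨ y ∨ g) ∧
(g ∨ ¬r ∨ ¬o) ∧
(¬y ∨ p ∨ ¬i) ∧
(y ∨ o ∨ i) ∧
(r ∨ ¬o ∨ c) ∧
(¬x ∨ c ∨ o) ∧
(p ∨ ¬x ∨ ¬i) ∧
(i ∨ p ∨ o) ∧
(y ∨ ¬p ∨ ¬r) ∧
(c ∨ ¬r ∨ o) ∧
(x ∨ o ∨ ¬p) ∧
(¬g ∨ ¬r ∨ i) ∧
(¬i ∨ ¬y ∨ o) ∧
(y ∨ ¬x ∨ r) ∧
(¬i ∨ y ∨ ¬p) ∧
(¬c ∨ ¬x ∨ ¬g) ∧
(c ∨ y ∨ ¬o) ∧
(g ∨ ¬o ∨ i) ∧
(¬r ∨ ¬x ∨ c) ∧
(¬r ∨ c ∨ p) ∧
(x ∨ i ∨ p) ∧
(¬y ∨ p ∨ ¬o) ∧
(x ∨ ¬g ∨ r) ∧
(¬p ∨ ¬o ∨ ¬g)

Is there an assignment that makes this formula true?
Yes

Yes, the formula is satisfiable.

One satisfying assignment is: y=False, o=True, x=False, c=True, g=True, i=True, p=False, r=True

Verification: With this assignment, all 40 clauses evaluate to true.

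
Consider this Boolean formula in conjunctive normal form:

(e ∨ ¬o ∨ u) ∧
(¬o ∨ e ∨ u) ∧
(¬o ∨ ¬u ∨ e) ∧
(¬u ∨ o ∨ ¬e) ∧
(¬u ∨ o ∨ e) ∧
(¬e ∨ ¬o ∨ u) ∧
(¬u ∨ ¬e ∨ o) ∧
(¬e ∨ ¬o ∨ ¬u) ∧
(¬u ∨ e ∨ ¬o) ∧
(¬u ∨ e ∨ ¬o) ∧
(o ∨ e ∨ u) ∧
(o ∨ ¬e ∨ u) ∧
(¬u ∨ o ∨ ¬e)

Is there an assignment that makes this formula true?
No

No, the formula is not satisfiable.

No assignment of truth values to the variables can make all 13 clauses true simultaneously.

The formula is UNSAT (unsatisfiable).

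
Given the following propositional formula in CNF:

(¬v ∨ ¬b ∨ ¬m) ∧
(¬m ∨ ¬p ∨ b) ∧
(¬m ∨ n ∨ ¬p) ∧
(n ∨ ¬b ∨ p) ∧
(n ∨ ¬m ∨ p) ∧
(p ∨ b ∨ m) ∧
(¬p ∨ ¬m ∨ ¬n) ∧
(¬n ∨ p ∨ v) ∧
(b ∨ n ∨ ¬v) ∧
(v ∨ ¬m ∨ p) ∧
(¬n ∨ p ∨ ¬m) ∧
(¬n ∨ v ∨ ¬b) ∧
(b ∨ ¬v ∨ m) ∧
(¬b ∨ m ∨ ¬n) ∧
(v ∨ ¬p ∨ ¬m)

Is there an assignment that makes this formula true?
Yes

Yes, the formula is satisfiable.

One satisfying assignment is: n=False, m=False, b=False, p=True, v=False

Verification: With this assignment, all 15 clauses evaluate to true.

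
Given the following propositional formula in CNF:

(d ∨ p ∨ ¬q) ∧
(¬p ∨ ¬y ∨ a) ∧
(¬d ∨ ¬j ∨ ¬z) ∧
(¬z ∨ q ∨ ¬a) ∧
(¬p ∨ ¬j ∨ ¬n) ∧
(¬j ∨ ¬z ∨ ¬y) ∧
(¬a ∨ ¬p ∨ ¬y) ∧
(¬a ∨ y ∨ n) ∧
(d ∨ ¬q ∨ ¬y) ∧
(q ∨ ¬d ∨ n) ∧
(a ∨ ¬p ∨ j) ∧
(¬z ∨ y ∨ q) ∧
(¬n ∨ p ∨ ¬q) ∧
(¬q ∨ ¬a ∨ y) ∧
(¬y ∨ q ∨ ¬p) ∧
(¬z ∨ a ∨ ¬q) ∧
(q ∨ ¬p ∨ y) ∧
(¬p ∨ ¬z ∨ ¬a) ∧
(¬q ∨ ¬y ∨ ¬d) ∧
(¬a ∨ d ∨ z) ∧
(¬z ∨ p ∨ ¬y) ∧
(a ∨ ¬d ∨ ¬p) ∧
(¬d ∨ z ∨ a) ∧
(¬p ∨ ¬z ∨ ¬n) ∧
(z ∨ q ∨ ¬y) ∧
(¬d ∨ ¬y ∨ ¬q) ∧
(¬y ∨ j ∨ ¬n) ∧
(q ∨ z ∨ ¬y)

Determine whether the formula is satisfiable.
Yes

Yes, the formula is satisfiable.

One satisfying assignment is: a=False, z=False, j=False, n=False, q=False, y=False, p=False, d=False

Verification: With this assignment, all 28 clauses evaluate to true.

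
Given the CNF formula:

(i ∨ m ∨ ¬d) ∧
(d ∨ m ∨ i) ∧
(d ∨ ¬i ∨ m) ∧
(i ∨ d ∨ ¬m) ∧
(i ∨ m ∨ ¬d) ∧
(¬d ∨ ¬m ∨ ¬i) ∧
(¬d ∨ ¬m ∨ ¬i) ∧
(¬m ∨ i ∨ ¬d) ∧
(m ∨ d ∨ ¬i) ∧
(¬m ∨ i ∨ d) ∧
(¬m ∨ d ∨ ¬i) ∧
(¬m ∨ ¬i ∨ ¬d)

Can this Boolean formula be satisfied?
Yes

Yes, the formula is satisfiable.

One satisfying assignment is: i=True, m=False, d=True

Verification: With this assignment, all 12 clauses evaluate to true.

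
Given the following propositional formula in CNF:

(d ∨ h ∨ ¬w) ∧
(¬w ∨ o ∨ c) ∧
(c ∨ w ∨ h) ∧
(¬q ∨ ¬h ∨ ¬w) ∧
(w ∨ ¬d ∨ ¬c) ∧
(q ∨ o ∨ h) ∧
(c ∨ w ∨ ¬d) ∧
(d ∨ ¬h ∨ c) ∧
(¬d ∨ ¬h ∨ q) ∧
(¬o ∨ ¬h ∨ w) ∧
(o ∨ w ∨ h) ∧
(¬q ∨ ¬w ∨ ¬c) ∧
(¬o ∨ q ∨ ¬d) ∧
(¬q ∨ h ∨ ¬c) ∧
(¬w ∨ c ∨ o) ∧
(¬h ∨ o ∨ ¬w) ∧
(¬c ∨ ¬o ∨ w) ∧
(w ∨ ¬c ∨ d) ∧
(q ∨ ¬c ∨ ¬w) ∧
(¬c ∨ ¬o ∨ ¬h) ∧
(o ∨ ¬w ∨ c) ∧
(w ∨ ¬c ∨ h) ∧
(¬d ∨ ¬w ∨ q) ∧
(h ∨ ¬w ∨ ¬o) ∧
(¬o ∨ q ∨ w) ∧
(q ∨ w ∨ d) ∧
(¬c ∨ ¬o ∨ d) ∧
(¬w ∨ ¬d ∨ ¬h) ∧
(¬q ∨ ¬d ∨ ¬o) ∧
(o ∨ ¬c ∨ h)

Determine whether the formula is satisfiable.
No

No, the formula is not satisfiable.

No assignment of truth values to the variables can make all 30 clauses true simultaneously.

The formula is UNSAT (unsatisfiable).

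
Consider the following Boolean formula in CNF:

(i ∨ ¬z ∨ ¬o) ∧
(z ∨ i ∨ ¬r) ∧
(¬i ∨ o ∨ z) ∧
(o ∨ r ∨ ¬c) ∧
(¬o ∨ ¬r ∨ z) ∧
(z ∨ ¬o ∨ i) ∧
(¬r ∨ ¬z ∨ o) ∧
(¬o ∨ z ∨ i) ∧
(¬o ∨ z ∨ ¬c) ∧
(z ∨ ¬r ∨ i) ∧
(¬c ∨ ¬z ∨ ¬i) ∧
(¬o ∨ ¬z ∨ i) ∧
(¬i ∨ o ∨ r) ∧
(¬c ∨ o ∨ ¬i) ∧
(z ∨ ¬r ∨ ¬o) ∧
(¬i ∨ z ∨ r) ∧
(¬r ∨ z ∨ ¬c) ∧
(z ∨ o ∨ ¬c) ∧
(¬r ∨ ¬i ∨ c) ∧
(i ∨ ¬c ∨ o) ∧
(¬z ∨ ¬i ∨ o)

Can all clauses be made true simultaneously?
Yes

Yes, the formula is satisfiable.

One satisfying assignment is: c=False, r=False, o=False, z=False, i=False

Verification: With this assignment, all 21 clauses evaluate to true.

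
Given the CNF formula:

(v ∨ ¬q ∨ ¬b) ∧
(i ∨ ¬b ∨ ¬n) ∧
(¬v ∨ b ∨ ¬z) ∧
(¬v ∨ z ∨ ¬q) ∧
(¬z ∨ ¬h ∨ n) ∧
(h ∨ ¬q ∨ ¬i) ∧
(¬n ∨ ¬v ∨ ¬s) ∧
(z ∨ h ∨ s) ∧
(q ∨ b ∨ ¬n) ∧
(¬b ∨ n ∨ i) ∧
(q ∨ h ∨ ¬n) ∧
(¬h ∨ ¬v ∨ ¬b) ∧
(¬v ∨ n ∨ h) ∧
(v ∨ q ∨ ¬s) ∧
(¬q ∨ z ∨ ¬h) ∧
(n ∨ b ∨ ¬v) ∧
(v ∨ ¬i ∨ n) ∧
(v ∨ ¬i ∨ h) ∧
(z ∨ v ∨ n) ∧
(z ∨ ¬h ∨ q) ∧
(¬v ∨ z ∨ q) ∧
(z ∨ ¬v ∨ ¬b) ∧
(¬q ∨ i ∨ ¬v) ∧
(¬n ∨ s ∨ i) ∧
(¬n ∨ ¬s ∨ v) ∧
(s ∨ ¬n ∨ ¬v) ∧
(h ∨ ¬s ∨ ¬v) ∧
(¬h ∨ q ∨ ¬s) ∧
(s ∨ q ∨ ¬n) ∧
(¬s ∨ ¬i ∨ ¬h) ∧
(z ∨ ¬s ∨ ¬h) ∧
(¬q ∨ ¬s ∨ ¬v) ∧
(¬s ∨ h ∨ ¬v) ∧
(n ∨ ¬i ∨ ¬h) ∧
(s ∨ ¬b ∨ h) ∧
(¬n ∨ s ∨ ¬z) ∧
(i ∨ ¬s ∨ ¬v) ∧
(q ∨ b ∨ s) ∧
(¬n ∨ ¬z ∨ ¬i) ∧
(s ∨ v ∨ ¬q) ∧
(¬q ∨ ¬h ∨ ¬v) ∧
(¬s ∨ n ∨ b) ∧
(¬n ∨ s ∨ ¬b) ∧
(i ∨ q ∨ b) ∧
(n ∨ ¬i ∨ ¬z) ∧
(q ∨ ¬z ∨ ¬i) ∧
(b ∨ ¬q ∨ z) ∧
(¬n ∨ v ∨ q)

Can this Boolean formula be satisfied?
No

No, the formula is not satisfiable.

No assignment of truth values to the variables can make all 48 clauses true simultaneously.

The formula is UNSAT (unsatisfiable).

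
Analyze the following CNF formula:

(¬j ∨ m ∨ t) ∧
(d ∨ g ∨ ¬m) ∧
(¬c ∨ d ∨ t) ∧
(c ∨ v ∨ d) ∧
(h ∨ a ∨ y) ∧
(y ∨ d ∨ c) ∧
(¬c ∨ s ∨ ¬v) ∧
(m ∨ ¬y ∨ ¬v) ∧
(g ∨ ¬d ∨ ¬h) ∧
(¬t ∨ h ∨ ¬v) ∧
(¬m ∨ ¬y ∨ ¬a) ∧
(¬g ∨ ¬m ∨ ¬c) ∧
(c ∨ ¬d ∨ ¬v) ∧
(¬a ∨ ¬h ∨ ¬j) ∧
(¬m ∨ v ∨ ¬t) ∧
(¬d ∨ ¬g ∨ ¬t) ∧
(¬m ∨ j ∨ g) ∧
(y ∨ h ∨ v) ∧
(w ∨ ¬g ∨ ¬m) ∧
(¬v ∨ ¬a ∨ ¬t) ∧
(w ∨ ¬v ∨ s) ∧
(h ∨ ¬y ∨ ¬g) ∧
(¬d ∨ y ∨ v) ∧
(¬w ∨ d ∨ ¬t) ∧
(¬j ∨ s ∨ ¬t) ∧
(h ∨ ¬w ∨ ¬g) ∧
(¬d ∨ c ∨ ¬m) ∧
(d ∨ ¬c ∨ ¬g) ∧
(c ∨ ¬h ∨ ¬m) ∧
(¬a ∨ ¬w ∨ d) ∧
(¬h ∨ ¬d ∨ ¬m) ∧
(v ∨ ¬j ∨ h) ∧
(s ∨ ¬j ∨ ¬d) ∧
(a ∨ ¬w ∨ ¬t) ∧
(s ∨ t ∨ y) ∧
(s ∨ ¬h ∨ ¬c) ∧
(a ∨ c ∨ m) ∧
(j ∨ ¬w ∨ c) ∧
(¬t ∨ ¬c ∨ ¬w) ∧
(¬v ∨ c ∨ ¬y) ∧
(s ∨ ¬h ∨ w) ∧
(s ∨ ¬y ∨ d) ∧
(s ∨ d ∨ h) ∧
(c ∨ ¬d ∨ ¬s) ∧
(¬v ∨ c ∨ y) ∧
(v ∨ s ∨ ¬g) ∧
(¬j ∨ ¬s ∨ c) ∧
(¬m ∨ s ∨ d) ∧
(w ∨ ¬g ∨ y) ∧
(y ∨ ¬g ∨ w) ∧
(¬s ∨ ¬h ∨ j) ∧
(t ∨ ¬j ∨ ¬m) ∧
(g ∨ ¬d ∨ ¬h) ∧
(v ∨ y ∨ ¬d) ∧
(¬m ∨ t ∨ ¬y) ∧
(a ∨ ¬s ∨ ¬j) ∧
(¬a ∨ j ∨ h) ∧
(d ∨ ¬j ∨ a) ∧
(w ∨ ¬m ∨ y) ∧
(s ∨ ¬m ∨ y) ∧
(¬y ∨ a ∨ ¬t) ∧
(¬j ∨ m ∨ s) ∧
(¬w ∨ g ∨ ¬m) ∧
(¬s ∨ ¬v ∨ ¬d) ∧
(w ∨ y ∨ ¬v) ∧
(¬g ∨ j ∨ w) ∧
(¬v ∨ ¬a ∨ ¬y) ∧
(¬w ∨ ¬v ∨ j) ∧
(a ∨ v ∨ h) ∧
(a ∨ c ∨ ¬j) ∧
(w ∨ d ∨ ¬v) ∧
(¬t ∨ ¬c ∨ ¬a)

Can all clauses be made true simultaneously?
No

No, the formula is not satisfiable.

No assignment of truth values to the variables can make all 72 clauses true simultaneously.

The formula is UNSAT (unsatisfiable).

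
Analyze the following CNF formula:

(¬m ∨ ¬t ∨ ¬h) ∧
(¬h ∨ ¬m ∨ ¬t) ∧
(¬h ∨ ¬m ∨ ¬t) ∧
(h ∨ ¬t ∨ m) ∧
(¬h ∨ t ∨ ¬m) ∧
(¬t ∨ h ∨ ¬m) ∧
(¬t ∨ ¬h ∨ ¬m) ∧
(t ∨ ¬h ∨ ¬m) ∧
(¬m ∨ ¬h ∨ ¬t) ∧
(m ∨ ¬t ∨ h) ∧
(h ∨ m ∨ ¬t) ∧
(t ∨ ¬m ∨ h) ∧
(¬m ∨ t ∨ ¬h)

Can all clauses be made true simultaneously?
Yes

Yes, the formula is satisfiable.

One satisfying assignment is: t=False, h=False, m=False

Verification: With this assignment, all 13 clauses evaluate to true.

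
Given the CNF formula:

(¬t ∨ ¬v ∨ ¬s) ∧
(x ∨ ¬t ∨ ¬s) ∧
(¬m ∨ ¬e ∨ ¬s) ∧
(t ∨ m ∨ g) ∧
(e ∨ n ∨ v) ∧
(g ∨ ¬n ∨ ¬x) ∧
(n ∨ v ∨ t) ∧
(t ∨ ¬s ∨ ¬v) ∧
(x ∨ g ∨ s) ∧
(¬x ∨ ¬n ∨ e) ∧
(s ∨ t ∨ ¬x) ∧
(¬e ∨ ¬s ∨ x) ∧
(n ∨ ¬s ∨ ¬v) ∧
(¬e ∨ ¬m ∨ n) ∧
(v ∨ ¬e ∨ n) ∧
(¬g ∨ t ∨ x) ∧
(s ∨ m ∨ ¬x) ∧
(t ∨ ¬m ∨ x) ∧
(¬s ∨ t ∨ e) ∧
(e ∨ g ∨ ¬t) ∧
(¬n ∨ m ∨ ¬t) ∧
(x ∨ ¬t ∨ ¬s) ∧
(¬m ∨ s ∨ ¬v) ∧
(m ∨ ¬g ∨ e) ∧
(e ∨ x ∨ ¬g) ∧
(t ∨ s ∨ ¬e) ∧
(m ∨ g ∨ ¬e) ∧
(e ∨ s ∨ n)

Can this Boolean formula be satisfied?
Yes

Yes, the formula is satisfiable.

One satisfying assignment is: v=False, t=False, s=True, n=True, x=True, g=True, m=False, e=True

Verification: With this assignment, all 28 clauses evaluate to true.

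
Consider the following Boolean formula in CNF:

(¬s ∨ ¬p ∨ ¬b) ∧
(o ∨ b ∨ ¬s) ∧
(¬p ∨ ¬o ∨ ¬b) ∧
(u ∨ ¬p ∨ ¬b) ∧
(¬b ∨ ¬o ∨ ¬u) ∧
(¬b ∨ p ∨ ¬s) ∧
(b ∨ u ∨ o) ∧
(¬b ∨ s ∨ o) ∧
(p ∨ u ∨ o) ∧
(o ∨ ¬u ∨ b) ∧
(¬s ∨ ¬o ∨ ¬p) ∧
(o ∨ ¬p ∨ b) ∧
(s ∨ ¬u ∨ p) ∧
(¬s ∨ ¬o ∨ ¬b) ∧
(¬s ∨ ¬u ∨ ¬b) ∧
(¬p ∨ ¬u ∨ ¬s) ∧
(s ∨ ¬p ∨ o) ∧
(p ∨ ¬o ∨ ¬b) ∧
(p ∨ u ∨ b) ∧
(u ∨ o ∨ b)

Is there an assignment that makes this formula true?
Yes

Yes, the formula is satisfiable.

One satisfying assignment is: u=False, p=True, b=False, s=False, o=True

Verification: With this assignment, all 20 clauses evaluate to true.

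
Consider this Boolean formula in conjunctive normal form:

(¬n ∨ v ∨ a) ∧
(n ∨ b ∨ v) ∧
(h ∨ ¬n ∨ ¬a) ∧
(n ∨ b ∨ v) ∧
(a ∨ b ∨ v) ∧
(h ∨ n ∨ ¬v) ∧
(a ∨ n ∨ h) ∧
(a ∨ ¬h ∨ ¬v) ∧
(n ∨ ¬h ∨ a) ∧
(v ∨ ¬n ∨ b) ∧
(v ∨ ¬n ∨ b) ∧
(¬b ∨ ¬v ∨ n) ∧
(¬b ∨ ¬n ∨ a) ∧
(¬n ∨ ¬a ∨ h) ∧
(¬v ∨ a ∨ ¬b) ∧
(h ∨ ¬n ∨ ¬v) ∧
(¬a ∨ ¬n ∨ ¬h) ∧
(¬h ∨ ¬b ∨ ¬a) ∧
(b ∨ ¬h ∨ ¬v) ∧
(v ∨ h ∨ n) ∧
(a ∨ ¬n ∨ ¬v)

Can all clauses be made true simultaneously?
No

No, the formula is not satisfiable.

No assignment of truth values to the variables can make all 21 clauses true simultaneously.

The formula is UNSAT (unsatisfiable).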